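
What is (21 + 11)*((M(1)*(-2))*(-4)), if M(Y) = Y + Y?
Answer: 512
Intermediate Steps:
M(Y) = 2*Y
(21 + 11)*((M(1)*(-2))*(-4)) = (21 + 11)*(((2*1)*(-2))*(-4)) = 32*((2*(-2))*(-4)) = 32*(-4*(-4)) = 32*16 = 512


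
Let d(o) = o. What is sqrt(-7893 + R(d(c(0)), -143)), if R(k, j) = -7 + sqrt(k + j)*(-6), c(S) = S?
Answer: sqrt(-7900 - 6*I*sqrt(143)) ≈ 0.4036 - 88.883*I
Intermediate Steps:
R(k, j) = -7 - 6*sqrt(j + k) (R(k, j) = -7 + sqrt(j + k)*(-6) = -7 - 6*sqrt(j + k))
sqrt(-7893 + R(d(c(0)), -143)) = sqrt(-7893 + (-7 - 6*sqrt(-143 + 0))) = sqrt(-7893 + (-7 - 6*I*sqrt(143))) = sqrt(-7900 - 6*I*sqrt(143))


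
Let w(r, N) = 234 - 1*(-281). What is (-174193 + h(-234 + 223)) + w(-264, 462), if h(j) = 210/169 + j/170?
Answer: -4989735099/28730 ≈ -1.7368e+5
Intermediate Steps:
w(r, N) = 515 (w(r, N) = 234 + 281 = 515)
h(j) = 210/169 + j/170 (h(j) = 210*(1/169) + j*(1/170) = 210/169 + j/170)
(-174193 + h(-234 + 223)) + w(-264, 462) = (-174193 + (210/169 + (-234 + 223)/170)) + 515 = (-174193 + (210/169 + (1/170)*(-11))) + 515 = (-174193 + (210/169 - 11/170)) + 515 = (-174193 + 33841/28730) + 515 = -5004531049/28730 + 515 = -4989735099/28730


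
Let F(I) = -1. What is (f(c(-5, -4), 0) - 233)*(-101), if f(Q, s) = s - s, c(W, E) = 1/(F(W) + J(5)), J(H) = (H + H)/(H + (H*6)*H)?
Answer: 23533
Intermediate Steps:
J(H) = 2*H/(H + 6*H²) (J(H) = (2*H)/(H + (6*H)*H) = (2*H)/(H + 6*H²) = 2*H/(H + 6*H²))
c(W, E) = -31/29 (c(W, E) = 1/(-1 + 2/(1 + 6*5)) = 1/(-1 + 2/(1 + 30)) = 1/(-1 + 2/31) = 1/(-29/31) = -31/29)
f(Q, s) = 0
(f(c(-5, -4), 0) - 233)*(-101) = (0 - 233)*(-101) = -233*(-101) = 23533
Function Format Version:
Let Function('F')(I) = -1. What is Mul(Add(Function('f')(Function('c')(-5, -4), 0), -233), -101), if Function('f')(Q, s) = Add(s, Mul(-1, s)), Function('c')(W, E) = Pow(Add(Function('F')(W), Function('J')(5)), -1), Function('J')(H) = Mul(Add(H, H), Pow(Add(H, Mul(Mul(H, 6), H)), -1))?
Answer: 23533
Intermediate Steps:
Function('J')(H) = Mul(2, H, Pow(Add(H, Mul(6, Pow(H, 2))), -1)) (Function('J')(H) = Mul(Mul(2, H), Pow(Add(H, Mul(Mul(6, H), H)), -1)) = Mul(Mul(2, H), Pow(Add(H, Mul(6, Pow(H, 2))), -1)) = Mul(2, H, Pow(Add(H, Mul(6, Pow(H, 2))), -1)))
Function('c')(W, E) = Rational(-31, 29) (Function('c')(W, E) = Pow(Add(-1, Mul(2, Pow(Add(1, Mul(6, 5)), -1))), -1) = Pow(Add(-1, Mul(2, Pow(Add(1, 30), -1))), -1) = Pow(Add(-1, Mul(2, Pow(31, -1))), -1) = Pow(Add(-1, Mul(2, Rational(1, 31))), -1) = Pow(Add(-1, Rational(2, 31)), -1) = Pow(Rational(-29, 31), -1) = Rational(-31, 29))
Function('f')(Q, s) = 0
Mul(Add(Function('f')(Function('c')(-5, -4), 0), -233), -101) = Mul(Add(0, -233), -101) = Mul(-233, -101) = 23533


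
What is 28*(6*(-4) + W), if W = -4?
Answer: -784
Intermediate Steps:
28*(6*(-4) + W) = 28*(6*(-4) - 4) = 28*(-24 - 4) = 28*(-28) = -784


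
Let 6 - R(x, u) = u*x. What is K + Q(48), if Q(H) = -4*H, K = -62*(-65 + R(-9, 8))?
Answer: -998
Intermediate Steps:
R(x, u) = 6 - u*x
K = -806 (K = -62*(-65 + (6 - 1*8*(-9))) = -62*(-65 + (6 + 72)) = -62*(-65 + 78) = -62*13 = -806)
K + Q(48) = -806 - 4*48 = -806 - 192 = -998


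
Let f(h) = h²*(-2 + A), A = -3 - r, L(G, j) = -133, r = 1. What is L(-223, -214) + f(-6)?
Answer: -349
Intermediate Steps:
A = -4 (A = -3 - 1*1 = -3 - 1 = -4)
f(h) = -6*h² (f(h) = h²*(-2 - 4) = h²*(-6) = -6*h²)
L(-223, -214) + f(-6) = -133 - 6*(-6)² = -133 - 6*36 = -133 - 216 = -349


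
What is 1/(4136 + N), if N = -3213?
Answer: 1/923 ≈ 0.0010834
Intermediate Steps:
1/(4136 + N) = 1/(4136 - 3213) = 1/923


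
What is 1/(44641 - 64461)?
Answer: -1/19820 ≈ -5.0454e-5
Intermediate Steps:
1/(44641 - 64461) = 1/(-19820) = -1/19820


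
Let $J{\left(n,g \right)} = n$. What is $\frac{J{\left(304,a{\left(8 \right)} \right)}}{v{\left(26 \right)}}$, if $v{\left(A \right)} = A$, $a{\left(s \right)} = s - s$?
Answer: $\frac{152}{13} \approx 11.692$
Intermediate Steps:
$a{\left(s \right)} = 0$
$\frac{J{\left(304,a{\left(8 \right)} \right)}}{v{\left(26 \right)}} = \frac{304}{26} = 304 \cdot \frac{1}{26} = \frac{152}{13}$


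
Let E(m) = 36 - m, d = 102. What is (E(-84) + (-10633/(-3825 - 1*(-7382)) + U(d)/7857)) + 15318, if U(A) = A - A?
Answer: 54902333/3557 ≈ 15435.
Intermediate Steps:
U(A) = 0
(E(-84) + (-10633/(-3825 - 1*(-7382)) + U(d)/7857)) + 15318 = ((36 - 1*(-84)) + (-10633/(-3825 - 1*(-7382)) + 0/7857)) + 15318 = ((36 + 84) + (-10633/(-3825 + 7382) + 0*(1/7857))) + 15318 = (120 + (-10633/3557 + 0)) + 15318 = (120 - 10633/3557) + 15318 = 416207/3557 + 15318 = 54902333/3557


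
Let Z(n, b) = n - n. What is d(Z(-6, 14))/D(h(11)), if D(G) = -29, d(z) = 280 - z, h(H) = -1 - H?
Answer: -280/29 ≈ -9.6552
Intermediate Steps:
Z(n, b) = 0
d(Z(-6, 14))/D(h(11)) = (280 - 1*0)/(-29) = (280 + 0)*(-1/29) = 280*(-1/29) = -280/29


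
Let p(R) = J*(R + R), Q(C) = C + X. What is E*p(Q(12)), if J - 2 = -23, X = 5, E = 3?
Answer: -2142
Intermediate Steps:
J = -21 (J = 2 - 23 = -21)
Q(C) = 5 + C (Q(C) = C + 5 = 5 + C)
p(R) = -42*R (p(R) = -21*(R + R) = -42*R)
E*p(Q(12)) = 3*(-42*(5 + 12)) = 3*(-42*17) = 3*(-714) = -2142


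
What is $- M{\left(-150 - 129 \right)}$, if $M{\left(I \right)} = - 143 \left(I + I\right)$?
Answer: $-79794$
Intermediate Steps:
$M{\left(I \right)} = - 286 I$ ($M{\left(I \right)} = - 143 \cdot 2 I = - 286 I$)
$- M{\left(-150 - 129 \right)} = - \left(-286\right) \left(-150 - 129\right) = - \left(-286\right) \left(-279\right) = \left(-1\right) 79794 = -79794$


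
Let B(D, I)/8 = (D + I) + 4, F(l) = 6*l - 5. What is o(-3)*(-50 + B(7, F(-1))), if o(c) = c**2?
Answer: -450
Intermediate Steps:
F(l) = -5 + 6*l
B(D, I) = 32 + 8*D + 8*I (B(D, I) = 8*((D + I) + 4) = 8*(4 + D + I) = 32 + 8*D + 8*I)
o(-3)*(-50 + B(7, F(-1))) = (-3)**2*(-50 + (32 + 8*7 + 8*(-5 + 6*(-1)))) = 9*(-50 + (32 + 56 + 8*(-5 - 6))) = 9*(-50 + (32 + 56 + 8*(-11))) = 9*(-50 + (32 + 56 - 88)) = 9*(-50 + 0) = 9*(-50) = -450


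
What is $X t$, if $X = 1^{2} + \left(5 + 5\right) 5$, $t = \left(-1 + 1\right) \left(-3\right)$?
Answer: $0$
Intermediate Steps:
$t = 0$ ($t = 0 \left(-3\right) = 0$)
$X = 51$ ($X = 1 + 10 \cdot 5 = 1 + 50 = 51$)
$X t = 51 \cdot 0 = 0$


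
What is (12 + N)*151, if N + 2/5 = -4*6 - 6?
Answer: -13892/5 ≈ -2778.4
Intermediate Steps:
N = -152/5 (N = -2/5 + (-4*6 - 6) = -2/5 + (-24 - 6) = -2/5 - 30 = -152/5 ≈ -30.400)
(12 + N)*151 = (12 - 152/5)*151 = -92/5*151 = -13892/5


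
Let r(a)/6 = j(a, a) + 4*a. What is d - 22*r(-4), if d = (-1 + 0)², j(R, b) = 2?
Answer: 1849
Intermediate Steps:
r(a) = 12 + 24*a (r(a) = 6*(2 + 4*a) = 12 + 24*a)
d = 1 (d = (-1)² = 1)
d - 22*r(-4) = 1 - 22*(12 + 24*(-4)) = 1 - 22*(12 - 96) = 1 - 22*(-84) = 1 + 1848 = 1849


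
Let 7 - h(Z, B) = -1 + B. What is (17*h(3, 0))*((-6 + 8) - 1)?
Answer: 136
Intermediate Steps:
h(Z, B) = 8 - B (h(Z, B) = 7 - (-1 + B) = 7 + (1 - B) = 8 - B)
(17*h(3, 0))*((-6 + 8) - 1) = (17*(8 - 1*0))*((-6 + 8) - 1) = (17*(8 + 0))*(2 - 1) = (17*8)*1 = 136*1 = 136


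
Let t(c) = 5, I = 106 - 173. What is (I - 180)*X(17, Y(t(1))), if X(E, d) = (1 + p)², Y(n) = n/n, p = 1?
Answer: -988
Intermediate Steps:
I = -67
Y(n) = 1
X(E, d) = 4 (X(E, d) = (1 + 1)² = 2² = 4)
(I - 180)*X(17, Y(t(1))) = (-67 - 180)*4 = -247*4 = -988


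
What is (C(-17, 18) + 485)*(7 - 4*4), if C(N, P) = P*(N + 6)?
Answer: -2583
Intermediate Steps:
C(N, P) = P*(6 + N)
(C(-17, 18) + 485)*(7 - 4*4) = (18*(6 - 17) + 485)*(7 - 4*4) = (18*(-11) + 485)*(7 - 16) = (-198 + 485)*(-9) = 287*(-9) = -2583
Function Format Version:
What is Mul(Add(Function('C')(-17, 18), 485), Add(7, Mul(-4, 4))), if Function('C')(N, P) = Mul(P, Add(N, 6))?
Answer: -2583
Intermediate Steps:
Function('C')(N, P) = Mul(P, Add(6, N))
Mul(Add(Function('C')(-17, 18), 485), Add(7, Mul(-4, 4))) = Mul(Add(Mul(18, Add(6, -17)), 485), Add(7, Mul(-4, 4))) = Mul(Add(Mul(18, -11), 485), Add(7, -16)) = Mul(Add(-198, 485), -9) = Mul(287, -9) = -2583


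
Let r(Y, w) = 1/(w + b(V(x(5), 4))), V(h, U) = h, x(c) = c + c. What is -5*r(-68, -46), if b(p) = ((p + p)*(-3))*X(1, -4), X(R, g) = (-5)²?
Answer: 5/1546 ≈ 0.0032342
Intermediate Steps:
X(R, g) = 25
x(c) = 2*c
b(p) = -150*p (b(p) = ((p + p)*(-3))*25 = ((2*p)*(-3))*25 = -6*p*25 = -150*p)
r(Y, w) = 1/(-1500 + w) (r(Y, w) = 1/(w - 300*5) = 1/(w - 150*10) = 1/(w - 1500) = 1/(-1500 + w))
-5*r(-68, -46) = -5/(-1500 - 46) = -5/(-1546) = -5*(-1/1546) = 5/1546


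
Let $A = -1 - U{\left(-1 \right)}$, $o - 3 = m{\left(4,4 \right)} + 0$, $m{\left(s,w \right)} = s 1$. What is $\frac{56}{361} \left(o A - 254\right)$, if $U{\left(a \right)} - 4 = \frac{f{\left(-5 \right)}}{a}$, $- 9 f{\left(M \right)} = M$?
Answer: $- \frac{143696}{3249} \approx -44.228$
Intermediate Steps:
$f{\left(M \right)} = - \frac{M}{9}$
$U{\left(a \right)} = 4 + \frac{5}{9 a}$ ($U{\left(a \right)} = 4 + \frac{\left(- \frac{1}{9}\right) \left(-5\right)}{a} = 4 + \frac{5}{9 a}$)
$m{\left(s,w \right)} = s$
$o = 7$ ($o = 3 + \left(4 + 0\right) = 3 + 4 = 7$)
$A = - \frac{40}{9}$ ($A = -1 - \left(4 + \frac{5}{9 \left(-1\right)}\right) = -1 - \left(4 + \frac{5}{9} \left(-1\right)\right) = -1 - \left(4 - \frac{5}{9}\right) = -1 - \frac{31}{9} = - \frac{40}{9} \approx -4.4444$)
$\frac{56}{361} \left(o A - 254\right) = \frac{56}{361} \left(7 \left(- \frac{40}{9}\right) - 254\right) = 56 \cdot \frac{1}{361} \left(- \frac{280}{9} - 254\right) = \frac{56}{361} \left(- \frac{2566}{9}\right) = - \frac{143696}{3249}$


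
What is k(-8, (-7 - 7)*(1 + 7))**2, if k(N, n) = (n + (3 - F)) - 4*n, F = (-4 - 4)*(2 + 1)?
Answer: 131769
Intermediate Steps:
F = -24 (F = -8*3 = -24)
k(N, n) = 27 - 3*n (k(N, n) = (n + (3 - 1*(-24))) - 4*n = (n + (3 + 24)) - 4*n = (n + 27) - 4*n = (27 + n) - 4*n = 27 - 3*n)
k(-8, (-7 - 7)*(1 + 7))**2 = (27 - 3*(-7 - 7)*(1 + 7))**2 = (27 - (-42)*8)**2 = (27 - 3*(-112))**2 = (27 + 336)**2 = 363**2 = 131769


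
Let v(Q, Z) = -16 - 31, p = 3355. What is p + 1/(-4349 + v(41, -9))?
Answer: 14748579/4396 ≈ 3355.0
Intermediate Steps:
v(Q, Z) = -47
p + 1/(-4349 + v(41, -9)) = 3355 + 1/(-4349 - 47) = 3355 + 1/(-4396) = 3355 - 1/4396 = 14748579/4396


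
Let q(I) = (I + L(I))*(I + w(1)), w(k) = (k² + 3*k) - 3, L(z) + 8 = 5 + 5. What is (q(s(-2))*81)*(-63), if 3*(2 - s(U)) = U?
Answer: -87318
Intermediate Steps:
s(U) = 2 - U/3
L(z) = 2 (L(z) = -8 + (5 + 5) = -8 + 10 = 2)
w(k) = -3 + k² + 3*k
q(I) = (1 + I)*(2 + I) (q(I) = (I + 2)*(I + (-3 + 1² + 3*1)) = (2 + I)*(I + (-3 + 1 + 3)) = (2 + I)*(I + 1) = (2 + I)*(1 + I) = (1 + I)*(2 + I))
(q(s(-2))*81)*(-63) = ((2 + (2 - ⅓*(-2))² + 3*(2 - ⅓*(-2)))*81)*(-63) = ((2 + (2 + ⅔)² + 3*(2 + ⅔))*81)*(-63) = ((2 + (8/3)² + 3*(8/3))*81)*(-63) = ((2 + 64/9 + 8)*81)*(-63) = ((154/9)*81)*(-63) = 1386*(-63) = -87318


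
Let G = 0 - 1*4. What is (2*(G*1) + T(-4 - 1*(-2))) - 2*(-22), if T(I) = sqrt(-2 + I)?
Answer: 36 + 2*I ≈ 36.0 + 2.0*I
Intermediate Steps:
G = -4 (G = 0 - 4 = -4)
(2*(G*1) + T(-4 - 1*(-2))) - 2*(-22) = (2*(-4*1) + sqrt(-2 + (-4 - 1*(-2)))) - 2*(-22) = (2*(-4) + sqrt(-2 + (-4 + 2))) + 44 = (-8 + sqrt(-2 - 2)) + 44 = (-8 + sqrt(-4)) + 44 = (-8 + 2*I) + 44 = 36 + 2*I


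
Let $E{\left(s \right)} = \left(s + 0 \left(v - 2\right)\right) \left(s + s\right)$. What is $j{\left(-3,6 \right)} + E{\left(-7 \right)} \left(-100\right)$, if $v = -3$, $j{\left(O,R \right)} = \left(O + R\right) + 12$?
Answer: $-9785$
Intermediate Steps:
$j{\left(O,R \right)} = 12 + O + R$
$E{\left(s \right)} = 2 s^{2}$ ($E{\left(s \right)} = \left(s + 0 \left(-3 - 2\right)\right) \left(s + s\right) = \left(s + 0 \left(-5\right)\right) 2 s = \left(s + 0\right) 2 s = s 2 s = 2 s^{2}$)
$j{\left(-3,6 \right)} + E{\left(-7 \right)} \left(-100\right) = \left(12 - 3 + 6\right) + 2 \left(-7\right)^{2} \left(-100\right) = 15 + 2 \cdot 49 \left(-100\right) = 15 + 98 \left(-100\right) = 15 - 9800 = -9785$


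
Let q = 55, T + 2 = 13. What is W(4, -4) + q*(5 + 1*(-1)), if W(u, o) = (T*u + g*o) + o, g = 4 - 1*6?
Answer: 268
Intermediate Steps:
T = 11 (T = -2 + 13 = 11)
g = -2 (g = 4 - 6 = -2)
W(u, o) = -o + 11*u (W(u, o) = (11*u - 2*o) + o = (-2*o + 11*u) + o = -o + 11*u)
W(4, -4) + q*(5 + 1*(-1)) = (-1*(-4) + 11*4) + 55*(5 + 1*(-1)) = (4 + 44) + 55*(5 - 1) = 48 + 55*4 = 48 + 220 = 268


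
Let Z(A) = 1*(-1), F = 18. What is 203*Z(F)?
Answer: -203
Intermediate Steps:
Z(A) = -1
203*Z(F) = 203*(-1) = -203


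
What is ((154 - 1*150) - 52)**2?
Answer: 2304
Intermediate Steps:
((154 - 1*150) - 52)**2 = ((154 - 150) - 52)**2 = (4 - 52)**2 = (-48)**2 = 2304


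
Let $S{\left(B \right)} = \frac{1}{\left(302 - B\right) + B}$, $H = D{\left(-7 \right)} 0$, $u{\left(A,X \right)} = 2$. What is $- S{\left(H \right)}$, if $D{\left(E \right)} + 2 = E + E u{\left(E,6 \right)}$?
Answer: $- \frac{1}{302} \approx -0.0033113$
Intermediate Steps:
$D{\left(E \right)} = -2 + 3 E$ ($D{\left(E \right)} = -2 + \left(E + E 2\right) = -2 + \left(E + 2 E\right) = -2 + 3 E$)
$H = 0$ ($H = \left(-2 + 3 \left(-7\right)\right) 0 = \left(-2 - 21\right) 0 = \left(-23\right) 0 = 0$)
$S{\left(B \right)} = \frac{1}{302}$
$- S{\left(H \right)} = \left(-1\right) \frac{1}{302} = - \frac{1}{302}$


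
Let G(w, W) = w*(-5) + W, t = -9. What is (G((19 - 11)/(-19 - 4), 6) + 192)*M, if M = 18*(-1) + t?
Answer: -124038/23 ≈ -5393.0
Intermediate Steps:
G(w, W) = W - 5*w (G(w, W) = -5*w + W = W - 5*w)
M = -27 (M = 18*(-1) - 9 = -18 - 9 = -27)
(G((19 - 11)/(-19 - 4), 6) + 192)*M = ((6 - 5*(19 - 11)/(-19 - 4)) + 192)*(-27) = ((6 - 40/(-23)) + 192)*(-27) = ((6 - 40*(-1)/23) + 192)*(-27) = ((6 - 5*(-8/23)) + 192)*(-27) = ((6 + 40/23) + 192)*(-27) = (178/23 + 192)*(-27) = (4594/23)*(-27) = -124038/23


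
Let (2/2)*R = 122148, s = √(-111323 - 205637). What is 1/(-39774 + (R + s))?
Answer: 41187/3392896418 - I*√19810/1696448209 ≈ 1.2139e-5 - 8.2966e-8*I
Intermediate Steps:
s = 4*I*√19810 (s = √(-316960) = 4*I*√19810 ≈ 562.99*I)
R = 122148
1/(-39774 + (R + s)) = 1/(-39774 + (122148 + 4*I*√19810)) = 1/(82374 + 4*I*√19810)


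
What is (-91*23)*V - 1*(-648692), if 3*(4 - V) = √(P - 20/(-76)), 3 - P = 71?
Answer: 640320 + 2093*I*√2717/19 ≈ 6.4032e+5 + 5742.0*I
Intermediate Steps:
P = -68 (P = 3 - 1*71 = 3 - 71 = -68)
V = 4 - I*√2717/19 (V = 4 - √(-68 - 20/(-76))/3 = 4 - √(-68 - 20*(-1/76))/3 = 4 - √(-68 + 5/19)/3 = 4 - I*√2717/19 ≈ 4.0 - 2.7434*I)
(-91*23)*V - 1*(-648692) = (-91*23)*(4 - I*√2717/19) - 1*(-648692) = -2093*(4 - I*√2717/19) + 648692 = (-8372 + 2093*I*√2717/19) + 648692 = 640320 + 2093*I*√2717/19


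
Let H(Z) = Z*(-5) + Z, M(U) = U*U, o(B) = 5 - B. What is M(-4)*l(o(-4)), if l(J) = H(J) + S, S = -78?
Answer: -1824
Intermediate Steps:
M(U) = U**2
H(Z) = -4*Z (H(Z) = -5*Z + Z = -4*Z)
l(J) = -78 - 4*J (l(J) = -4*J - 78 = -78 - 4*J)
M(-4)*l(o(-4)) = (-4)**2*(-78 - 4*(5 - 1*(-4))) = 16*(-78 - 4*(5 + 4)) = 16*(-78 - 4*9) = 16*(-78 - 36) = 16*(-114) = -1824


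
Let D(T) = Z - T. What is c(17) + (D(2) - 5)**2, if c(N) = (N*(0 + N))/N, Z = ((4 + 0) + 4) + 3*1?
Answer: 33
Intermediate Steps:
Z = 11 (Z = (4 + 4) + 3 = 8 + 3 = 11)
D(T) = 11 - T
c(N) = N (c(N) = (N*N)/N = N**2/N = N)
c(17) + (D(2) - 5)**2 = 17 + ((11 - 1*2) - 5)**2 = 17 + ((11 - 2) - 5)**2 = 17 + (9 - 5)**2 = 17 + 4**2 = 17 + 16 = 33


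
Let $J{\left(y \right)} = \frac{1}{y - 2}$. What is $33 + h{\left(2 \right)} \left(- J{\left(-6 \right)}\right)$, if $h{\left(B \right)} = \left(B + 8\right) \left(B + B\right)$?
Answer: $38$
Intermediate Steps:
$J{\left(y \right)} = \frac{1}{-2 + y}$
$h{\left(B \right)} = 2 B \left(8 + B\right)$ ($h{\left(B \right)} = \left(8 + B\right) 2 B = 2 B \left(8 + B\right)$)
$33 + h{\left(2 \right)} \left(- J{\left(-6 \right)}\right) = 33 + 2 \cdot 2 \left(8 + 2\right) \left(- \frac{1}{-2 - 6}\right) = 33 + 2 \cdot 2 \cdot 10 \left(- \frac{1}{-8}\right) = 33 + 40 \left(\left(-1\right) \left(- \frac{1}{8}\right)\right) = 33 + 40 \cdot \frac{1}{8} = 33 + 5 = 38$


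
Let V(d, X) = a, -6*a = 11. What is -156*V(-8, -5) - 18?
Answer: 268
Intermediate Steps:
a = -11/6 (a = -⅙*11 = -11/6 ≈ -1.8333)
V(d, X) = -11/6
-156*V(-8, -5) - 18 = -156*(-11/6) - 18 = 286 - 18 = 268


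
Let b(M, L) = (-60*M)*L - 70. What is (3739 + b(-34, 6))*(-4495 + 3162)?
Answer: -21206697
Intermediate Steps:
b(M, L) = -70 - 60*L*M (b(M, L) = -60*L*M - 70 = -70 - 60*L*M)
(3739 + b(-34, 6))*(-4495 + 3162) = (3739 + (-70 - 60*6*(-34)))*(-4495 + 3162) = (3739 + (-70 + 12240))*(-1333) = (3739 + 12170)*(-1333) = 15909*(-1333) = -21206697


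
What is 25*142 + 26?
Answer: 3576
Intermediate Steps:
25*142 + 26 = 3550 + 26 = 3576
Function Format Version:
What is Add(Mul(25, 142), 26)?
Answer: 3576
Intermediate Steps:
Add(Mul(25, 142), 26) = Add(3550, 26) = 3576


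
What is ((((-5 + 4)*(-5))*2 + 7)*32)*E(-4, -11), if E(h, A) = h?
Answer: -2176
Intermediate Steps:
((((-5 + 4)*(-5))*2 + 7)*32)*E(-4, -11) = ((((-5 + 4)*(-5))*2 + 7)*32)*(-4) = ((-1*(-5)*2 + 7)*32)*(-4) = ((5*2 + 7)*32)*(-4) = ((10 + 7)*32)*(-4) = (17*32)*(-4) = 544*(-4) = -2176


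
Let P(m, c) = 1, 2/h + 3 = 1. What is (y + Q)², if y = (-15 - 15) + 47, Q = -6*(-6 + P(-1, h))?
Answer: 2209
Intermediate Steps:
h = -1 (h = 2/(-3 + 1) = 2/(-2) = 2*(-½) = -1)
Q = 30 (Q = -6*(-6 + 1) = -6*(-5) = 30)
y = 17 (y = -30 + 47 = 17)
(y + Q)² = (17 + 30)² = 47² = 2209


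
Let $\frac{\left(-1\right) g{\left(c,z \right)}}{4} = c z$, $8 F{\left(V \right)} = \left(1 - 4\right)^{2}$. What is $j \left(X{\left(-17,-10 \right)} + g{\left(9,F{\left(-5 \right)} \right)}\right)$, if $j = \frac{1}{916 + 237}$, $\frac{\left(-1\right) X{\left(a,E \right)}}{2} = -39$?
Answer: $\frac{75}{2306} \approx 0.032524$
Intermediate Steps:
$X{\left(a,E \right)} = 78$ ($X{\left(a,E \right)} = \left(-2\right) \left(-39\right) = 78$)
$F{\left(V \right)} = \frac{9}{8}$ ($F{\left(V \right)} = \frac{\left(1 - 4\right)^{2}}{8} = \frac{\left(-3\right)^{2}}{8} = \frac{1}{8} \cdot 9 = \frac{9}{8}$)
$g{\left(c,z \right)} = - 4 c z$
$j = \frac{1}{1153} \approx 0.0008673$
$j \left(X{\left(-17,-10 \right)} + g{\left(9,F{\left(-5 \right)} \right)}\right) = \frac{78 - 36 \cdot \frac{9}{8}}{1153} = \frac{78 - \frac{81}{2}}{1153} = \frac{1}{1153} \cdot \frac{75}{2} = \frac{75}{2306}$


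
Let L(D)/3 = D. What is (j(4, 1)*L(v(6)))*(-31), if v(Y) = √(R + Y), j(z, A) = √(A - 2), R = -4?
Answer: -93*I*√2 ≈ -131.52*I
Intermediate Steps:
j(z, A) = √(-2 + A)
v(Y) = √(-4 + Y)
L(D) = 3*D
(j(4, 1)*L(v(6)))*(-31) = (√(-2 + 1)*(3*√(-4 + 6)))*(-31) = (√(-1)*(3*√2))*(-31) = (I*(3*√2))*(-31) = (3*I*√2)*(-31) = -93*I*√2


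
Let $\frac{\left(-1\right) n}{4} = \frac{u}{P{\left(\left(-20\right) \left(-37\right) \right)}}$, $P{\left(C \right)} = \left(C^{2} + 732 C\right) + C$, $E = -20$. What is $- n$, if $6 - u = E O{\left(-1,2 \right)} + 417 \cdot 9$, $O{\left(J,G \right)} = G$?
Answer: $- \frac{3707}{272505} \approx -0.013603$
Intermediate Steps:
$P{\left(C \right)} = C^{2} + 733 C$
$u = -3707$ ($u = 6 - \left(\left(-20\right) 2 + 417 \cdot 9\right) = 6 - \left(-40 + 3753\right) = 6 - 3713 = -3707$)
$n = \frac{3707}{272505}$ ($n = - 4 \left(- \frac{3707}{\left(-20\right) \left(-37\right) \left(733 - -740\right)}\right) = - 4 \left(- \frac{3707}{740 \left(733 + 740\right)}\right) = - 4 \left(- \frac{3707}{740 \cdot 1473}\right) = - 4 \left(- \frac{3707}{1090020}\right) = - 4 \left(\left(-3707\right) \frac{1}{1090020}\right) = \left(-4\right) \left(- \frac{3707}{1090020}\right) = \frac{3707}{272505} \approx 0.013603$)
$- n = \left(-1\right) \frac{3707}{272505} = - \frac{3707}{272505}$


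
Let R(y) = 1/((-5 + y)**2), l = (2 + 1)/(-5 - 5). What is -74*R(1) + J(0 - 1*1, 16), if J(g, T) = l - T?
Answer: -837/40 ≈ -20.925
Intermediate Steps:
l = -3/10 (l = 3/(-10) = 3*(-1/10) = -3/10 ≈ -0.30000)
J(g, T) = -3/10 - T
R(y) = (-5 + y)**(-2)
-74*R(1) + J(0 - 1*1, 16) = -74/(-5 + 1)**2 + (-3/10 - 1*16) = -74/(-4)**2 + (-3/10 - 16) = -74*1/16 - 163/10 = -37/8 - 163/10 = -837/40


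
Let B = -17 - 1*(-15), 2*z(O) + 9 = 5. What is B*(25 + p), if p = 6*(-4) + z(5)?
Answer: 2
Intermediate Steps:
z(O) = -2 (z(O) = -9/2 + (½)*5 = -9/2 + 5/2 = -2)
p = -26 (p = 6*(-4) - 2 = -24 - 2 = -26)
B = -2 (B = -17 + 15 = -2)
B*(25 + p) = -2*(25 - 26) = -2*(-1) = 2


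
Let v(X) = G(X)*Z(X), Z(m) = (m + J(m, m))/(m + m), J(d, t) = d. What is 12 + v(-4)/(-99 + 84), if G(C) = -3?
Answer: 61/5 ≈ 12.200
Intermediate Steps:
Z(m) = 1 (Z(m) = (m + m)/(m + m) = (2*m)/((2*m)) = (2*m)*(1/(2*m)) = 1)
v(X) = -3 (v(X) = -3*1 = -3)
12 + v(-4)/(-99 + 84) = 12 - 3/(-99 + 84) = 12 - 3/(-15) = 12 - 3*(-1/15) = 12 + ⅕ = 61/5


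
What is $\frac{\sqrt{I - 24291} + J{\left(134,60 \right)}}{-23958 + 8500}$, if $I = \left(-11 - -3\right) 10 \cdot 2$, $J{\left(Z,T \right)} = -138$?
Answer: $\frac{69}{7729} - \frac{7 i \sqrt{499}}{15458} \approx 0.0089274 - 0.010116 i$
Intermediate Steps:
$I = -160$ ($I = \left(-11 + 3\right) 10 \cdot 2 = \left(-8\right) 10 \cdot 2 = \left(-80\right) 2 = -160$)
$\frac{\sqrt{I - 24291} + J{\left(134,60 \right)}}{-23958 + 8500} = \frac{\sqrt{-160 - 24291} - 138}{-23958 + 8500} = \frac{\sqrt{-24451} - 138}{-15458} = \left(7 i \sqrt{499} - 138\right) \left(- \frac{1}{15458}\right) = \left(-138 + 7 i \sqrt{499}\right) \left(- \frac{1}{15458}\right) = \frac{69}{7729} - \frac{7 i \sqrt{499}}{15458}$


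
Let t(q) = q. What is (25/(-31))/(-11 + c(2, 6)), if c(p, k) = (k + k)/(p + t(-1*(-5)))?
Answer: 35/403 ≈ 0.086849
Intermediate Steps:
c(p, k) = 2*k/(5 + p) (c(p, k) = (k + k)/(p - 1*(-5)) = (2*k)/(p + 5) = (2*k)/(5 + p) = 2*k/(5 + p))
(25/(-31))/(-11 + c(2, 6)) = (25/(-31))/(-11 + 2*6/(5 + 2)) = (25*(-1/31))/(-11 + 2*6/7) = -25/(31*(-11 + 2*6*(⅐))) = -25/(31*(-11 + 12/7)) = -25/(31*(-65/7)) = -25/31*(-7/65) = 35/403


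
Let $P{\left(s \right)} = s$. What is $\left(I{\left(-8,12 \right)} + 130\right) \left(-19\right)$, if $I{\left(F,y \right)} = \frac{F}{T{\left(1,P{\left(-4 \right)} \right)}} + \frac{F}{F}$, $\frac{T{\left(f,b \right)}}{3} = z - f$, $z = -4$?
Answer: $- \frac{37487}{15} \approx -2499.1$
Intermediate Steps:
$T{\left(f,b \right)} = -12 - 3 f$ ($T{\left(f,b \right)} = 3 \left(-4 - f\right) = -12 - 3 f$)
$I{\left(F,y \right)} = 1 - \frac{F}{15}$ ($I{\left(F,y \right)} = \frac{F}{-12 - 3} + \frac{F}{F} = \frac{F}{-12 - 3} + 1 = \frac{F}{-15} + 1 = F \left(- \frac{1}{15}\right) + 1 = - \frac{F}{15} + 1 = 1 - \frac{F}{15}$)
$\left(I{\left(-8,12 \right)} + 130\right) \left(-19\right) = \left(\left(1 - - \frac{8}{15}\right) + 130\right) \left(-19\right) = \left(\left(1 + \frac{8}{15}\right) + 130\right) \left(-19\right) = \left(\frac{23}{15} + 130\right) \left(-19\right) = \frac{1973}{15} \left(-19\right) = - \frac{37487}{15}$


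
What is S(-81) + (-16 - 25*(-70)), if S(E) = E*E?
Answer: 8295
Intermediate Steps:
S(E) = E²
S(-81) + (-16 - 25*(-70)) = (-81)² + (-16 - 25*(-70)) = 6561 + (-16 + 1750) = 6561 + 1734 = 8295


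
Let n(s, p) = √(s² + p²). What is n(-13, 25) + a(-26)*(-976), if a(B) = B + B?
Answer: 50752 + √794 ≈ 50780.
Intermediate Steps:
a(B) = 2*B
n(s, p) = √(p² + s²)
n(-13, 25) + a(-26)*(-976) = √(25² + (-13)²) + (2*(-26))*(-976) = √(625 + 169) - 52*(-976) = √794 + 50752 = 50752 + √794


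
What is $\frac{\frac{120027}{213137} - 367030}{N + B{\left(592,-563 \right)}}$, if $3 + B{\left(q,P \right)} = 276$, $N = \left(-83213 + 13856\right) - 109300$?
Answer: $\frac{78227553083}{38020230608} \approx 2.0575$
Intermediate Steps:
$N = -178657$ ($N = -69357 - 109300 = -178657$)
$B{\left(q,P \right)} = 273$ ($B{\left(q,P \right)} = -3 + 276 = 273$)
$\frac{\frac{120027}{213137} - 367030}{N + B{\left(592,-563 \right)}} = \frac{\frac{120027}{213137} - 367030}{-178657 + 273} = \frac{120027 \cdot \frac{1}{213137} - 367030}{-178384} = \left(\frac{120027}{213137} - 367030\right) \left(- \frac{1}{178384}\right) = \left(- \frac{78227553083}{213137}\right) \left(- \frac{1}{178384}\right) = \frac{78227553083}{38020230608}$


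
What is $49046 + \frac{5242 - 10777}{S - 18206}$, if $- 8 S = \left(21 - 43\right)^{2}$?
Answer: $\frac{1791808588}{36533} \approx 49046.0$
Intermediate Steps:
$S = - \frac{121}{2}$ ($S = - \frac{\left(21 - 43\right)^{2}}{8} = - \frac{\left(-22\right)^{2}}{8} = \left(- \frac{1}{8}\right) 484 = - \frac{121}{2} \approx -60.5$)
$49046 + \frac{5242 - 10777}{S - 18206} = 49046 + \frac{5242 - 10777}{- \frac{121}{2} - 18206} = 49046 - \frac{5535}{- \frac{36533}{2}} = 49046 - - \frac{11070}{36533} = 49046 + \frac{11070}{36533} = \frac{1791808588}{36533}$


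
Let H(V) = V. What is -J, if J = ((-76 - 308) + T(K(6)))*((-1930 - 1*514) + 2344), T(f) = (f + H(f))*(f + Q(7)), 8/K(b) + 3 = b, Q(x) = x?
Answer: -299200/9 ≈ -33244.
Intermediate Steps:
K(b) = 8/(-3 + b)
T(f) = 2*f*(7 + f) (T(f) = (f + f)*(f + 7) = (2*f)*(7 + f) = 2*f*(7 + f))
J = 299200/9 (J = ((-76 - 308) + 2*(8/(-3 + 6))*(7 + 8/(-3 + 6)))*((-1930 - 1*514) + 2344) = (-384 + 2*(8/3)*(7 + 8/3))*((-1930 - 514) + 2344) = (-384 + 2*(8*(1/3))*(7 + 8*(1/3)))*(-2444 + 2344) = (-384 + 2*(8/3)*(7 + 8/3))*(-100) = (-384 + 2*(8/3)*(29/3))*(-100) = (-384 + 464/9)*(-100) = -2992/9*(-100) = 299200/9 ≈ 33244.)
-J = -1*299200/9 = -299200/9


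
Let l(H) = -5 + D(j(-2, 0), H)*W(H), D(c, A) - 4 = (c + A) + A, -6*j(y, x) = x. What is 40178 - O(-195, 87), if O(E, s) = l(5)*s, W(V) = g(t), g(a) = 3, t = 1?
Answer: 36959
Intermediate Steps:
j(y, x) = -x/6
W(V) = 3
D(c, A) = 4 + c + 2*A (D(c, A) = 4 + ((c + A) + A) = 4 + ((A + c) + A) = 4 + (c + 2*A) = 4 + c + 2*A)
l(H) = 7 + 6*H (l(H) = -5 + (4 - ⅙*0 + 2*H)*3 = -5 + (4 + 0 + 2*H)*3 = -5 + (4 + 2*H)*3 = -5 + (12 + 6*H) = 7 + 6*H)
O(E, s) = 37*s (O(E, s) = (7 + 6*5)*s = (7 + 30)*s = 37*s)
40178 - O(-195, 87) = 40178 - 37*87 = 40178 - 1*3219 = 40178 - 3219 = 36959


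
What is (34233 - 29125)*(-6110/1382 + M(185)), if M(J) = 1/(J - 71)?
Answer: -887716766/39387 ≈ -22538.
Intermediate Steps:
M(J) = 1/(-71 + J)
(34233 - 29125)*(-6110/1382 + M(185)) = (34233 - 29125)*(-6110/1382 + 1/(-71 + 185)) = 5108*(-6110*1/1382 + 1/114) = 5108*(-3055/691 + 1/114) = 5108*(-347579/78774) = -887716766/39387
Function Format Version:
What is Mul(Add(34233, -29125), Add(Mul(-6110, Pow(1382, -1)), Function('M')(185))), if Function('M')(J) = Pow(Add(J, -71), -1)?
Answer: Rational(-887716766, 39387) ≈ -22538.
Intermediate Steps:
Function('M')(J) = Pow(Add(-71, J), -1)
Mul(Add(34233, -29125), Add(Mul(-6110, Pow(1382, -1)), Function('M')(185))) = Mul(Add(34233, -29125), Add(Mul(-6110, Pow(1382, -1)), Pow(Add(-71, 185), -1))) = Mul(5108, Add(Mul(-6110, Rational(1, 1382)), Pow(114, -1))) = Mul(5108, Add(Rational(-3055, 691), Rational(1, 114))) = Mul(5108, Rational(-347579, 78774)) = Rational(-887716766, 39387)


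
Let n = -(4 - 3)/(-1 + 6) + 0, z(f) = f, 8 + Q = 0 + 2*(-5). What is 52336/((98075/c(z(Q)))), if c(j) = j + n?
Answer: -4762576/490375 ≈ -9.7121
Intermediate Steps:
Q = -18 (Q = -8 + (0 + 2*(-5)) = -8 + (0 - 10) = -8 - 10 = -18)
n = -⅕ (n = -1/5 + 0 = -1*⅕ + 0 = -⅕ + 0 = -⅕ ≈ -0.20000)
c(j) = -⅕ + j (c(j) = j - ⅕ = -⅕ + j)
52336/((98075/c(z(Q)))) = 52336/((98075/(-⅕ - 18))) = 52336/((98075/(-91/5))) = 52336/((98075*(-5/91))) = 52336/(-490375/91) = 52336*(-91/490375) = -4762576/490375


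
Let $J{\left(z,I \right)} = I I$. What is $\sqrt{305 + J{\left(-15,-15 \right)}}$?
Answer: $\sqrt{530} \approx 23.022$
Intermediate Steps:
$J{\left(z,I \right)} = I^{2}$
$\sqrt{305 + J{\left(-15,-15 \right)}} = \sqrt{305 + \left(-15\right)^{2}} = \sqrt{305 + 225} = \sqrt{530}$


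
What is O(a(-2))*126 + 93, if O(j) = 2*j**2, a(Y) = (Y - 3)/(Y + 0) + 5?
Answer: 14268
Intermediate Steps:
a(Y) = 5 + (-3 + Y)/Y (a(Y) = (-3 + Y)/Y + 5 = 5 + (-3 + Y)/Y)
O(a(-2))*126 + 93 = (2*(6 - 3/(-2))**2)*126 + 93 = (2*(6 - 3*(-1/2))**2)*126 + 93 = (2*(6 + 3/2)**2)*126 + 93 = (2*(15/2)**2)*126 + 93 = (2*(225/4))*126 + 93 = (225/2)*126 + 93 = 14175 + 93 = 14268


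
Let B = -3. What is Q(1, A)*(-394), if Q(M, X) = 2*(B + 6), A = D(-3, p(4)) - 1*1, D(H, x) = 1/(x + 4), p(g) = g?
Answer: -2364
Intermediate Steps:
D(H, x) = 1/(4 + x)
A = -7/8 (A = 1/(4 + 4) - 1*1 = 1/8 - 1 = ⅛ - 1 = -7/8 ≈ -0.87500)
Q(M, X) = 6 (Q(M, X) = 2*(-3 + 6) = 2*3 = 6)
Q(1, A)*(-394) = 6*(-394) = -2364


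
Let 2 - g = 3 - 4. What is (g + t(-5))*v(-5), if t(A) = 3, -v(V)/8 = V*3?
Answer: 720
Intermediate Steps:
v(V) = -24*V (v(V) = -8*V*3 = -24*V)
g = 3 (g = 2 - (3 - 4) = 2 - 1*(-1) = 2 + 1 = 3)
(g + t(-5))*v(-5) = (3 + 3)*(-24*(-5)) = 6*120 = 720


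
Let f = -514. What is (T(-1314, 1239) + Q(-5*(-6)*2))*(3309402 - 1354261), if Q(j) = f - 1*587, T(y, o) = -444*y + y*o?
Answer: -2044551553071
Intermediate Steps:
T(y, o) = -444*y + o*y
Q(j) = -1101 (Q(j) = -514 - 1*587 = -514 - 587 = -1101)
(T(-1314, 1239) + Q(-5*(-6)*2))*(3309402 - 1354261) = (-1314*(-444 + 1239) - 1101)*(3309402 - 1354261) = (-1314*795 - 1101)*1955141 = (-1044630 - 1101)*1955141 = -1045731*1955141 = -2044551553071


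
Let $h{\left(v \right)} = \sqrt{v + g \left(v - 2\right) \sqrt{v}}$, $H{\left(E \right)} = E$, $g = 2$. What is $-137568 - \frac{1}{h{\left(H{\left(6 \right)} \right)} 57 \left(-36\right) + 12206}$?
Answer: $-137568 - \frac{1}{12206 - 2052 \sqrt{6 + 8 \sqrt{6}}} \approx -1.3757 \cdot 10^{5}$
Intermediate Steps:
$h{\left(v \right)} = \sqrt{v + \sqrt{v} \left(-4 + 2 v\right)}$ ($h{\left(v \right)} = \sqrt{v + 2 \left(v - 2\right) \sqrt{v}} = \sqrt{v + 2 \left(-2 + v\right) \sqrt{v}} = \sqrt{v + \left(-4 + 2 v\right) \sqrt{v}} = \sqrt{v + \sqrt{v} \left(-4 + 2 v\right)}$)
$-137568 - \frac{1}{h{\left(H{\left(6 \right)} \right)} 57 \left(-36\right) + 12206} = -137568 - \frac{1}{\sqrt{6 - 4 \sqrt{6} + 2 \cdot 6^{\frac{3}{2}}} \cdot 57 \left(-36\right) + 12206} = -137568 - \frac{1}{\sqrt{6 - 4 \sqrt{6} + 2 \cdot 6 \sqrt{6}} \cdot 57 \left(-36\right) + 12206} = -137568 - \frac{1}{\sqrt{6 - 4 \sqrt{6} + 12 \sqrt{6}} \cdot 57 \left(-36\right) + 12206} = -137568 - \frac{1}{\sqrt{6 + 8 \sqrt{6}} \cdot 57 \left(-36\right) + 12206} = -137568 - \frac{1}{57 \sqrt{6 + 8 \sqrt{6}} \left(-36\right) + 12206} = -137568 - \frac{1}{- 2052 \sqrt{6 + 8 \sqrt{6}} + 12206} = -137568 - \frac{1}{12206 - 2052 \sqrt{6 + 8 \sqrt{6}}}$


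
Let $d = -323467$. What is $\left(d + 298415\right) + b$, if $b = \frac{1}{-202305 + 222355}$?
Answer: $- \frac{502292599}{20050} \approx -25052.0$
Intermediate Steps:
$b = \frac{1}{20050} \approx 4.9875 \cdot 10^{-5}$
$\left(d + 298415\right) + b = \left(-323467 + 298415\right) + \frac{1}{20050} = -25052 + \frac{1}{20050} = - \frac{502292599}{20050}$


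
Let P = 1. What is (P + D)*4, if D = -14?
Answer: -52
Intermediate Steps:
(P + D)*4 = (1 - 14)*4 = -13*4 = -52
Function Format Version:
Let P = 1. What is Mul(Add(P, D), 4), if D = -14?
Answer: -52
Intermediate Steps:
Mul(Add(P, D), 4) = Mul(Add(1, -14), 4) = Mul(-13, 4) = -52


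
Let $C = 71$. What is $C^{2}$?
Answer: $5041$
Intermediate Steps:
$C^{2} = 71^{2} = 5041$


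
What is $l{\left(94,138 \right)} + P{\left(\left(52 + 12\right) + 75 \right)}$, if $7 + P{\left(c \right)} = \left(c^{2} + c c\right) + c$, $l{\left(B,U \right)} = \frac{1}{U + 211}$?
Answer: $\frac{13532127}{349} \approx 38774.0$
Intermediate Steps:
$l{\left(B,U \right)} = \frac{1}{211 + U}$
$P{\left(c \right)} = -7 + c + 2 c^{2}$ ($P{\left(c \right)} = -7 + \left(\left(c^{2} + c c\right) + c\right) = -7 + \left(\left(c^{2} + c^{2}\right) + c\right) = -7 + \left(2 c^{2} + c\right) = -7 + \left(c + 2 c^{2}\right) = -7 + c + 2 c^{2}$)
$l{\left(94,138 \right)} + P{\left(\left(52 + 12\right) + 75 \right)} = \frac{1}{211 + 138} + \left(-7 + \left(\left(52 + 12\right) + 75\right) + 2 \left(\left(52 + 12\right) + 75\right)^{2}\right) = \frac{1}{349} + \left(-7 + \left(64 + 75\right) + 2 \left(64 + 75\right)^{2}\right) = \frac{1}{349} + \left(-7 + 139 + 2 \cdot 139^{2}\right) = \frac{1}{349} + \left(-7 + 139 + 2 \cdot 19321\right) = \frac{1}{349} + \left(-7 + 139 + 38642\right) = \frac{1}{349} + 38774 = \frac{13532127}{349}$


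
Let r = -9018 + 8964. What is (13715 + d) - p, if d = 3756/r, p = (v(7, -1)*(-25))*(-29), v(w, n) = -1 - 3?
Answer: 148909/9 ≈ 16545.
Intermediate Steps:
v(w, n) = -4
r = -54
p = -2900 (p = -4*(-25)*(-29) = 100*(-29) = -2900)
d = -626/9 (d = 3756/(-54) = 3756*(-1/54) = -626/9 ≈ -69.556)
(13715 + d) - p = (13715 - 626/9) - 1*(-2900) = 122809/9 + 2900 = 148909/9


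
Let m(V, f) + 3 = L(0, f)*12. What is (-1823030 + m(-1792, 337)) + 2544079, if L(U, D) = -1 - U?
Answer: 721034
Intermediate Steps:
m(V, f) = -15 (m(V, f) = -3 + (-1 - 1*0)*12 = -3 + (-1 + 0)*12 = -3 - 1*12 = -3 - 12 = -15)
(-1823030 + m(-1792, 337)) + 2544079 = (-1823030 - 15) + 2544079 = -1823045 + 2544079 = 721034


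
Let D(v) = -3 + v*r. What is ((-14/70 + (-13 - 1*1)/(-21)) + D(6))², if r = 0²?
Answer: 1444/225 ≈ 6.4178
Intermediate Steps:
r = 0
D(v) = -3 (D(v) = -3 + v*0 = -3 + 0 = -3)
((-14/70 + (-13 - 1*1)/(-21)) + D(6))² = ((-14/70 + (-13 - 1*1)/(-21)) - 3)² = ((-14*1/70 + (-13 - 1)*(-1/21)) - 3)² = ((-⅕ - 14*(-1/21)) - 3)² = ((-⅕ + ⅔) - 3)² = (7/15 - 3)² = (-38/15)² = 1444/225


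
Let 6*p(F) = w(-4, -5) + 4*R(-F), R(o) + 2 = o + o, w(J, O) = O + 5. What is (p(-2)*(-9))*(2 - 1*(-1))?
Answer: -36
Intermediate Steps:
w(J, O) = 5 + O
R(o) = -2 + 2*o (R(o) = -2 + (o + o) = -2 + 2*o)
p(F) = -4/3 - 4*F/3 (p(F) = ((5 - 5) + 4*(-2 + 2*(-F)))/6 = (0 + 4*(-2 - 2*F))/6 = (0 + (-8 - 8*F))/6 = (-8 - 8*F)/6 = -4/3 - 4*F/3)
(p(-2)*(-9))*(2 - 1*(-1)) = ((-4/3 - 4/3*(-2))*(-9))*(2 - 1*(-1)) = ((-4/3 + 8/3)*(-9))*(2 + 1) = ((4/3)*(-9))*3 = -12*3 = -36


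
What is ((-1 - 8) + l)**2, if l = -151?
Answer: 25600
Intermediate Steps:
((-1 - 8) + l)**2 = ((-1 - 8) - 151)**2 = (-9 - 151)**2 = (-160)**2 = 25600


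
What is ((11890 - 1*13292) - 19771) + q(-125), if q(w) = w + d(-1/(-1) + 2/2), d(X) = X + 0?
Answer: -21296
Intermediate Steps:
d(X) = X
q(w) = 2 + w (q(w) = w + (-1/(-1) + 2/2) = w + (-1*(-1) + 2*(½)) = w + (1 + 1) = w + 2 = 2 + w)
((11890 - 1*13292) - 19771) + q(-125) = ((11890 - 1*13292) - 19771) + (2 - 125) = ((11890 - 13292) - 19771) - 123 = (-1402 - 19771) - 123 = -21173 - 123 = -21296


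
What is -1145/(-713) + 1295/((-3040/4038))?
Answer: -372494593/216752 ≈ -1718.5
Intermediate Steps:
-1145/(-713) + 1295/((-3040/4038)) = -1145*(-1/713) + 1295/((-3040*1/4038)) = 1145/713 + 1295/(-1520/2019) = 1145/713 + 1295*(-2019/1520) = 1145/713 - 522921/304 = -372494593/216752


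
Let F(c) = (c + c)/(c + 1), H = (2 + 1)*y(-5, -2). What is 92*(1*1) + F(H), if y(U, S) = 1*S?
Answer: 472/5 ≈ 94.400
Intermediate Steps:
y(U, S) = S
H = -6 (H = (2 + 1)*(-2) = 3*(-2) = -6)
F(c) = 2*c/(1 + c) (F(c) = (2*c)/(1 + c) = 2*c/(1 + c))
92*(1*1) + F(H) = 92*(1*1) + 2*(-6)/(1 - 6) = 92*1 + 2*(-6)/(-5) = 92 + 2*(-6)*(-⅕) = 92 + 12/5 = 472/5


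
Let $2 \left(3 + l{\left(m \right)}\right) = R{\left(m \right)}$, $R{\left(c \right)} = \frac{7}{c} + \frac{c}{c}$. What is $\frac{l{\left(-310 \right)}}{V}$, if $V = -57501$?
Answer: $\frac{173}{3961180} \approx 4.3674 \cdot 10^{-5}$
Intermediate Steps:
$R{\left(c \right)} = 1 + \frac{7}{c}$ ($R{\left(c \right)} = \frac{7}{c} + 1 = 1 + \frac{7}{c}$)
$l{\left(m \right)} = -3 + \frac{7 + m}{2 m}$ ($l{\left(m \right)} = -3 + \frac{\frac{1}{m} \left(7 + m\right)}{2} = -3 + \frac{7 + m}{2 m}$)
$\frac{l{\left(-310 \right)}}{V} = \frac{\frac{1}{2} \frac{1}{-310} \left(7 - -1550\right)}{-57501} = \frac{1}{2} \left(- \frac{1}{310}\right) \left(7 + 1550\right) \left(- \frac{1}{57501}\right) = \frac{1}{2} \left(- \frac{1}{310}\right) 1557 \left(- \frac{1}{57501}\right) = \left(- \frac{1557}{620}\right) \left(- \frac{1}{57501}\right) = \frac{173}{3961180}$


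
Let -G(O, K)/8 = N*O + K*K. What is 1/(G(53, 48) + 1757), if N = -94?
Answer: 1/23181 ≈ 4.3139e-5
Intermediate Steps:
G(O, K) = -8*K² + 752*O (G(O, K) = -8*(-94*O + K*K) = -8*(-94*O + K²) = -8*(K² - 94*O) = -8*K² + 752*O)
1/(G(53, 48) + 1757) = 1/((-8*48² + 752*53) + 1757) = 1/((-8*2304 + 39856) + 1757) = 1/((-18432 + 39856) + 1757) = 1/(21424 + 1757) = 1/23181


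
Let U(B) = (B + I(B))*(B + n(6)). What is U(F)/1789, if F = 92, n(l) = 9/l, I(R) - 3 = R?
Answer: 34969/3578 ≈ 9.7733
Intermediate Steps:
I(R) = 3 + R
U(B) = (3 + 2*B)*(3/2 + B) (U(B) = (B + (3 + B))*(B + 9/6) = (3 + 2*B)*(B + 9*(⅙)) = (3 + 2*B)*(B + 3/2) = (3 + 2*B)*(3/2 + B))
U(F)/1789 = (9/2 + 2*92² + 6*92)/1789 = (9/2 + 2*8464 + 552)*(1/1789) = (9/2 + 16928 + 552)*(1/1789) = (34969/2)*(1/1789) = 34969/3578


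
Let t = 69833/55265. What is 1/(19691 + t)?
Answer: 55265/1088292948 ≈ 5.0781e-5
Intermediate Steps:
t = 69833/55265 (t = 69833*(1/55265) = 69833/55265 ≈ 1.2636)
1/(19691 + t) = 1/(19691 + 69833/55265) = 1/(1088292948/55265) = 55265/1088292948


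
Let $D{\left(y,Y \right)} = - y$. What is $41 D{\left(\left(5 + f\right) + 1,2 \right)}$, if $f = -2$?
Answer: $-164$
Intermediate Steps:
$41 D{\left(\left(5 + f\right) + 1,2 \right)} = 41 \left(- (\left(5 - 2\right) + 1)\right) = 41 \left(- (3 + 1)\right) = 41 \left(\left(-1\right) 4\right) = 41 \left(-4\right) = -164$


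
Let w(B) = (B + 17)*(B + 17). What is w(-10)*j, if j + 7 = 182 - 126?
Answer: 2401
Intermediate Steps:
w(B) = (17 + B)**2 (w(B) = (17 + B)*(17 + B) = (17 + B)**2)
j = 49 (j = -7 + (182 - 126) = -7 + 56 = 49)
w(-10)*j = (17 - 10)**2*49 = 7**2*49 = 49*49 = 2401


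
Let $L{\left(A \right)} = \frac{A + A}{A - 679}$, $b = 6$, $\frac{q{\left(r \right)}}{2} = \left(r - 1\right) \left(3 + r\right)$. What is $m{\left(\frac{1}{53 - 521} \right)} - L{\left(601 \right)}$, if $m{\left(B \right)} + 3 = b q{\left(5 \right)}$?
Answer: $\frac{15460}{39} \approx 396.41$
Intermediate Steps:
$q{\left(r \right)} = 2 \left(-1 + r\right) \left(3 + r\right)$ ($q{\left(r \right)} = 2 \left(r - 1\right) \left(3 + r\right) = 2 \left(-1 + r\right) \left(3 + r\right)$)
$L{\left(A \right)} = \frac{2 A}{-679 + A}$
$m{\left(B \right)} = 381$ ($m{\left(B \right)} = -3 + 6 \left(-6 + 2 \cdot 5^{2} + 4 \cdot 5\right) = -3 + 6 \left(-6 + 2 \cdot 25 + 20\right) = -3 + 6 \left(-6 + 50 + 20\right) = -3 + 6 \cdot 64 = -3 + 384 = 381$)
$m{\left(\frac{1}{53 - 521} \right)} - L{\left(601 \right)} = 381 - 2 \cdot 601 \frac{1}{-679 + 601} = 381 - 2 \cdot 601 \frac{1}{-78} = 381 - 2 \cdot 601 \left(- \frac{1}{78}\right) = 381 - - \frac{601}{39} = 381 + \frac{601}{39} = \frac{15460}{39}$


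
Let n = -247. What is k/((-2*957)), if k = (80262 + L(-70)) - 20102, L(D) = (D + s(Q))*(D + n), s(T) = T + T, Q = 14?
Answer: -36737/957 ≈ -38.388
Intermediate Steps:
s(T) = 2*T
L(D) = (-247 + D)*(28 + D) (L(D) = (D + 2*14)*(D - 247) = (D + 28)*(-247 + D) = (28 + D)*(-247 + D) = (-247 + D)*(28 + D))
k = 73474 (k = (80262 + (-6916 + (-70)² - 219*(-70))) - 20102 = (80262 + (-6916 + 4900 + 15330)) - 20102 = (80262 + 13314) - 20102 = 93576 - 20102 = 73474)
k/((-2*957)) = 73474/((-2*957)) = 73474/(-1914) = 73474*(-1/1914) = -36737/957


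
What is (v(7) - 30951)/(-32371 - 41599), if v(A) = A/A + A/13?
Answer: 402343/961610 ≈ 0.41841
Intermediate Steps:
v(A) = 1 + A/13 (v(A) = 1 + A*(1/13) = 1 + A/13)
(v(7) - 30951)/(-32371 - 41599) = ((1 + (1/13)*7) - 30951)/(-32371 - 41599) = ((1 + 7/13) - 30951)/(-73970) = (20/13 - 30951)*(-1/73970) = -402343/13*(-1/73970) = 402343/961610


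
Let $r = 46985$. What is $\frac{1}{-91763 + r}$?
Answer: $- \frac{1}{44778} \approx -2.2332 \cdot 10^{-5}$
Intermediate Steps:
$\frac{1}{-91763 + r} = \frac{1}{-91763 + 46985} = \frac{1}{-44778} = - \frac{1}{44778}$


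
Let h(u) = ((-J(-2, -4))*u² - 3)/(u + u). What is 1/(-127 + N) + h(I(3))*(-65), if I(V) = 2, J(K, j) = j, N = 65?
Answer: -26197/124 ≈ -211.27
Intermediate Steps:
h(u) = (-3 + 4*u²)/(2*u) (h(u) = ((-1*(-4))*u² - 3)/(u + u) = (4*u² - 3)/((2*u)) = (-3 + 4*u²)*(1/(2*u)) = (-3 + 4*u²)/(2*u))
1/(-127 + N) + h(I(3))*(-65) = 1/(-127 + 65) + (2*2 - 3/2/2)*(-65) = 1/(-62) + (4 - 3/2*½)*(-65) = -1/62 + (4 - ¾)*(-65) = -1/62 + (13/4)*(-65) = -1/62 - 845/4 = -26197/124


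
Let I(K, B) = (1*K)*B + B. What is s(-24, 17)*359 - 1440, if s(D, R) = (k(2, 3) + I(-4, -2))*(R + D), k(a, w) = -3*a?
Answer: -1440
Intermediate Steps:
I(K, B) = B + B*K (I(K, B) = K*B + B = B*K + B = B + B*K)
s(D, R) = 0 (s(D, R) = (-3*2 - 2*(1 - 4))*(R + D) = (-6 - 2*(-3))*(D + R) = (-6 + 6)*(D + R) = 0*(D + R) = 0)
s(-24, 17)*359 - 1440 = 0*359 - 1440 = 0 - 1440 = -1440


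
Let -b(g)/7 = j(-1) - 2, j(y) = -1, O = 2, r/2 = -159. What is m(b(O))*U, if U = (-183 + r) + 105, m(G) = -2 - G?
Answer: 9108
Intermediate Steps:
r = -318 (r = 2*(-159) = -318)
b(g) = 21 (b(g) = -7*(-1 - 2) = -7*(-3) = 21)
U = -396 (U = (-183 - 318) + 105 = -501 + 105 = -396)
m(b(O))*U = (-2 - 1*21)*(-396) = (-2 - 21)*(-396) = -23*(-396) = 9108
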